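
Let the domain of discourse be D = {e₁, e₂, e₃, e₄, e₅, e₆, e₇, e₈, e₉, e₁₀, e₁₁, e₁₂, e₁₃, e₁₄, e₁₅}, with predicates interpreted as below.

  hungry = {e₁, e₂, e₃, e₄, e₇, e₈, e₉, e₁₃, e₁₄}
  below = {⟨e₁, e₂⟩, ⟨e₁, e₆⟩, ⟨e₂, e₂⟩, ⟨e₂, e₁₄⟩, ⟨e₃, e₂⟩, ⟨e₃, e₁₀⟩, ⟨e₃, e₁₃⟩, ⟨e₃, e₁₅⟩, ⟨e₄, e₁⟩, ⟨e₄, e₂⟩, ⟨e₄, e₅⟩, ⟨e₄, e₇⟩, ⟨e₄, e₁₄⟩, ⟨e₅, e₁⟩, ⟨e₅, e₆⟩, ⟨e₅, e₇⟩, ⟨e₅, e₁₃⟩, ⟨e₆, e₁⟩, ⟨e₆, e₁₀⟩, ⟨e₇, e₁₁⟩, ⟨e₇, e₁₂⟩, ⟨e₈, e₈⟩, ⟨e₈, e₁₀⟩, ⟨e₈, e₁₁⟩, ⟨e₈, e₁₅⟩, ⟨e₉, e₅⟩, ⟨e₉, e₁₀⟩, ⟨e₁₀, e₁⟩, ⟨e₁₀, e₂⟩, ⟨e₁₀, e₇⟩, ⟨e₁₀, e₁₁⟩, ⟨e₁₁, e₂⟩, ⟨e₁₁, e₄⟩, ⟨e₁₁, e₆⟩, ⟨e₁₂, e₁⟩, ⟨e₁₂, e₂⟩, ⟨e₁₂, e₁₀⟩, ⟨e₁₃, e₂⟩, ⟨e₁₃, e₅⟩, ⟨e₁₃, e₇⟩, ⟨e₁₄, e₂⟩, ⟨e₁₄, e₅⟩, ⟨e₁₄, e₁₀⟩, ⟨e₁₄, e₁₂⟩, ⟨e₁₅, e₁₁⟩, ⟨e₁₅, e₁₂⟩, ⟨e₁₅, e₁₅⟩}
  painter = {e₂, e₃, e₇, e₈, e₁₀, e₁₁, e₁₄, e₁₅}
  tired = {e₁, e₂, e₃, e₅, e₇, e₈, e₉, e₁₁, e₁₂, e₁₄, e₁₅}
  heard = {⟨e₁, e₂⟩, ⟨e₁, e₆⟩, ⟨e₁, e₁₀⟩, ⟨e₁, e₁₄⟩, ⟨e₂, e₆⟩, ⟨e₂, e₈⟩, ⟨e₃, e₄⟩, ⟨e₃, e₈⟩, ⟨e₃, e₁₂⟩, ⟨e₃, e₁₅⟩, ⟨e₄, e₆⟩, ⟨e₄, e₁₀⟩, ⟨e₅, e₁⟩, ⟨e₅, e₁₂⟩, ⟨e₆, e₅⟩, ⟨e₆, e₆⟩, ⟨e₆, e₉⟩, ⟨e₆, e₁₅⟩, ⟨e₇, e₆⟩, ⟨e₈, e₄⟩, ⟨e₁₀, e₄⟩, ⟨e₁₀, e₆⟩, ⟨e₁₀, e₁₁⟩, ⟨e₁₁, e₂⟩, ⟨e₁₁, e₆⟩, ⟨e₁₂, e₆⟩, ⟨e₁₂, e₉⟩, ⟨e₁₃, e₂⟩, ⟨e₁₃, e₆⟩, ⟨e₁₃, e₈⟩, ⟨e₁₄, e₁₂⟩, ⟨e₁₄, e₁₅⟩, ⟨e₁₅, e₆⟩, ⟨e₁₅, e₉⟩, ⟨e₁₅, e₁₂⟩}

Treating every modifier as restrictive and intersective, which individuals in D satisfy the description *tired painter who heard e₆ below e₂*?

{e₂, e₁₁}

⟦who heard e₆⟧ = {x : ⟨x, e₆⟩ ∈ ⟦heard⟧} = {e₁, e₂, e₄, e₆, e₇, e₁₀, e₁₁, e₁₂, e₁₃, e₁₅}
⟦below e₂⟧ = {x : ⟨x, e₂⟩ ∈ ⟦below⟧} = {e₁, e₂, e₃, e₄, e₁₀, e₁₁, e₁₂, e₁₃, e₁₄}
⟦painter⟧ = {e₂, e₃, e₇, e₈, e₁₀, e₁₁, e₁₄, e₁₅}
… ∩ ⟦who heard e₆⟧ = {e₂, e₃, e₇, e₈, e₁₀, e₁₁, e₁₄, e₁₅} ∩ {e₁, e₂, e₄, e₆, e₇, e₁₀, e₁₁, e₁₂, e₁₃, e₁₅} = {e₂, e₇, e₁₀, e₁₁, e₁₅}
… ∩ ⟦below e₂⟧ = {e₂, e₇, e₁₀, e₁₁, e₁₅} ∩ {e₁, e₂, e₃, e₄, e₁₀, e₁₁, e₁₂, e₁₃, e₁₄} = {e₂, e₁₀, e₁₁}
… ∩ ⟦tired⟧ = {e₂, e₁₀, e₁₁} ∩ {e₁, e₂, e₃, e₅, e₇, e₈, e₉, e₁₁, e₁₂, e₁₄, e₁₅} = {e₂, e₁₁}
So ⟦tired painter who heard e₆ below e₂⟧ = {e₂, e₁₁}.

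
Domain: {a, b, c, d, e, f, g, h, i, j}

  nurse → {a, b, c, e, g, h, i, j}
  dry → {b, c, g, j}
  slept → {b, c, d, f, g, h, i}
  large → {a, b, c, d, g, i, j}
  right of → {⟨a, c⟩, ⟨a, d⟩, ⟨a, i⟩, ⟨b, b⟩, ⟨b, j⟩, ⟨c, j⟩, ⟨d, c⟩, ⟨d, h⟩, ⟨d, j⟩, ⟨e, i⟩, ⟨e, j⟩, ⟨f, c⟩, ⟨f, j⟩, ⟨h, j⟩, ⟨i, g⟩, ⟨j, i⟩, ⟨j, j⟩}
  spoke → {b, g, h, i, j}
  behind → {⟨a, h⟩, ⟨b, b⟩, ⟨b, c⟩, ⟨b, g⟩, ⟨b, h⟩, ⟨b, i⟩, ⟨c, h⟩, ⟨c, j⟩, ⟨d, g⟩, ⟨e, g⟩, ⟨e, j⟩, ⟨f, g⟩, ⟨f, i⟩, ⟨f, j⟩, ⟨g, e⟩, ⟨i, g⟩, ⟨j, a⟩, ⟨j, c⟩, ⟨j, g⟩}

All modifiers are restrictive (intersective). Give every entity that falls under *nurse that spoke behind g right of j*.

{b, j}

⟦that spoke⟧ = ⟦spoke⟧ = {b, g, h, i, j}
⟦behind g⟧ = {x : ⟨x, g⟩ ∈ ⟦behind⟧} = {b, d, e, f, i, j}
⟦right of j⟧ = {x : ⟨x, j⟩ ∈ ⟦right of⟧} = {b, c, d, e, f, h, j}
⟦nurse⟧ = {a, b, c, e, g, h, i, j}
… ∩ ⟦that spoke⟧ = {a, b, c, e, g, h, i, j} ∩ {b, g, h, i, j} = {b, g, h, i, j}
… ∩ ⟦behind g⟧ = {b, g, h, i, j} ∩ {b, d, e, f, i, j} = {b, i, j}
… ∩ ⟦right of j⟧ = {b, i, j} ∩ {b, c, d, e, f, h, j} = {b, j}
So ⟦nurse that spoke behind g right of j⟧ = {b, j}.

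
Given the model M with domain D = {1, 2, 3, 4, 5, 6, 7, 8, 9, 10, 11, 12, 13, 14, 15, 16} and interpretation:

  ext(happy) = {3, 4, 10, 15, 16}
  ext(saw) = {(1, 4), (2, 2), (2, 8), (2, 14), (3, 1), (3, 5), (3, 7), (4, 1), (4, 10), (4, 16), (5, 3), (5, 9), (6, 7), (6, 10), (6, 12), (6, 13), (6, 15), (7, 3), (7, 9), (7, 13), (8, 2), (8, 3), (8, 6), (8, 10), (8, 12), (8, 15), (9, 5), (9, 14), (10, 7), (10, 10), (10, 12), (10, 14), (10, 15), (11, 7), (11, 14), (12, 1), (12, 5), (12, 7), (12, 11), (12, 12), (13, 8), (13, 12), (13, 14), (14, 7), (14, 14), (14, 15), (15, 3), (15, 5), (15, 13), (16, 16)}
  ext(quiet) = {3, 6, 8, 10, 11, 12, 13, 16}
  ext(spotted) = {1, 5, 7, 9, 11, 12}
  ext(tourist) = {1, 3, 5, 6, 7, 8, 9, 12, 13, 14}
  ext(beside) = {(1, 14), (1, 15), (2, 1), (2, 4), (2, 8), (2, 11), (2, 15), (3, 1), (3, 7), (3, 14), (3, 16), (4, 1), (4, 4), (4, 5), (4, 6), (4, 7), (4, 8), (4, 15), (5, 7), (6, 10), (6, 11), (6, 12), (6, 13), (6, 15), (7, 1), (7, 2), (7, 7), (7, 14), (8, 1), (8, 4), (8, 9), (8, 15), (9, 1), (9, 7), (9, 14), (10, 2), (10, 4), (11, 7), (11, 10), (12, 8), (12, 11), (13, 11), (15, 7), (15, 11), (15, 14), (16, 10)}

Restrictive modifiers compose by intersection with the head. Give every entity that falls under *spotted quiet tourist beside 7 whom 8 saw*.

⟦beside 7⟧ = {x : ⟨x, 7⟩ ∈ ⟦beside⟧} = {3, 4, 5, 7, 9, 11, 15}
⟦whom 8 saw⟧ = {x : ⟨8, x⟩ ∈ ⟦saw⟧} = {2, 3, 6, 10, 12, 15}
⟦tourist⟧ = {1, 3, 5, 6, 7, 8, 9, 12, 13, 14}
… ∩ ⟦beside 7⟧ = {1, 3, 5, 6, 7, 8, 9, 12, 13, 14} ∩ {3, 4, 5, 7, 9, 11, 15} = {3, 5, 7, 9}
… ∩ ⟦whom 8 saw⟧ = {3, 5, 7, 9} ∩ {2, 3, 6, 10, 12, 15} = {3}
… ∩ ⟦spotted⟧ = {3} ∩ {1, 5, 7, 9, 11, 12} = ∅
… ∩ ⟦quiet⟧ = ∅ ∩ {3, 6, 8, 10, 11, 12, 13, 16} = ∅
So ⟦spotted quiet tourist beside 7 whom 8 saw⟧ = ∅.

∅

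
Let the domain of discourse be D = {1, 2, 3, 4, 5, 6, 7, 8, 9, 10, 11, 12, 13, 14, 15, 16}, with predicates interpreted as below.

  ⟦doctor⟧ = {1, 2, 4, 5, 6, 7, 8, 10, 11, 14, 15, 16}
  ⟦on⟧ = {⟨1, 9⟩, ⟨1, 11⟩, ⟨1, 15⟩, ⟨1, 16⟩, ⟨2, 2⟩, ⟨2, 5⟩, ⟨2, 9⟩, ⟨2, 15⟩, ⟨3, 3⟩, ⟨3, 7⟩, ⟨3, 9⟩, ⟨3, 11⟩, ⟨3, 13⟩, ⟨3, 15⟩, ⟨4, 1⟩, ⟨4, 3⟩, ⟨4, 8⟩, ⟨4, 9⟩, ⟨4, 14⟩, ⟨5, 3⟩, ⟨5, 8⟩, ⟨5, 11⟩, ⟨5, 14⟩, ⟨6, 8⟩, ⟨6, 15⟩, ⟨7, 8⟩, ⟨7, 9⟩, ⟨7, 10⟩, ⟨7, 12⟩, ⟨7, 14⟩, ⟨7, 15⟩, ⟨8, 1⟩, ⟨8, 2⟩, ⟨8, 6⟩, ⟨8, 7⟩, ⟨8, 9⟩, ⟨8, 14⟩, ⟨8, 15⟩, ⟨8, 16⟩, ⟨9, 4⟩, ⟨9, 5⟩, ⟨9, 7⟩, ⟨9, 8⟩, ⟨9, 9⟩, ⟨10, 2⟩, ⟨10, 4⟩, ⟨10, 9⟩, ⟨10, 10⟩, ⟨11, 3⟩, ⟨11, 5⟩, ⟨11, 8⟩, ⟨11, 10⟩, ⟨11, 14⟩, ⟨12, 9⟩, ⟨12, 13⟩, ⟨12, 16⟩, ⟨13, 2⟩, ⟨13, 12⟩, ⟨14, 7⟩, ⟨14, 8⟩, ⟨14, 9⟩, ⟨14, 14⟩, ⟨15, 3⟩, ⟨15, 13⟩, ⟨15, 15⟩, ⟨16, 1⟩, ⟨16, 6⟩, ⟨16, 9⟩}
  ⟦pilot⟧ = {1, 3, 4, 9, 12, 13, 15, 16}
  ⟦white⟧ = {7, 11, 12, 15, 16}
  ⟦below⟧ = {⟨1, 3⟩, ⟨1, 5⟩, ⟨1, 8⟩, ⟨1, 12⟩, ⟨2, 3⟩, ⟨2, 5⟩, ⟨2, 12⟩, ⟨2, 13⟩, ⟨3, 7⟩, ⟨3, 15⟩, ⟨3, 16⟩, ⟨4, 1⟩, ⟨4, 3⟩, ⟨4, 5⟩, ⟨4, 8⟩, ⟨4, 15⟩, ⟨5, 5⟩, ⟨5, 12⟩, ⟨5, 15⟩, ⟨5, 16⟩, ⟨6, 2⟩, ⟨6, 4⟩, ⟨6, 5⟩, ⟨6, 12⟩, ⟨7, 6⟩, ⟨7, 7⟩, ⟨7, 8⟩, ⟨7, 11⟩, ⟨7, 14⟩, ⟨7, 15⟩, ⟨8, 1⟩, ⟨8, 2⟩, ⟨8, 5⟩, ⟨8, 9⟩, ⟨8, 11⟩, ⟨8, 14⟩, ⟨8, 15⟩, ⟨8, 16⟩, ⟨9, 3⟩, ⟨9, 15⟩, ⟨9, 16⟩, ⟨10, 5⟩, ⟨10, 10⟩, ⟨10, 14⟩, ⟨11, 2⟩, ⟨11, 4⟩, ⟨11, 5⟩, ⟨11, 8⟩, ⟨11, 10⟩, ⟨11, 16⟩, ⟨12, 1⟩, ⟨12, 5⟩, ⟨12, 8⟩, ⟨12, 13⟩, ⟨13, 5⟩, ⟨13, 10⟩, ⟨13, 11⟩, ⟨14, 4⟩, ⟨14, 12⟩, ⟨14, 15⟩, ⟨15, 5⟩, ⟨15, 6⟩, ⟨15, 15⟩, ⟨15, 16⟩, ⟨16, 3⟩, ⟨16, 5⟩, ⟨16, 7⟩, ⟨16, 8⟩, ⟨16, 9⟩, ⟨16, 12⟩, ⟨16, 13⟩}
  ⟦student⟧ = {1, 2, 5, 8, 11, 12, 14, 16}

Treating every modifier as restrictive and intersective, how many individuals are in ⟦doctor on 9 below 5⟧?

⟦on 9⟧ = {x : ⟨x, 9⟩ ∈ ⟦on⟧} = {1, 2, 3, 4, 7, 8, 9, 10, 12, 14, 16}
⟦below 5⟧ = {x : ⟨x, 5⟩ ∈ ⟦below⟧} = {1, 2, 4, 5, 6, 8, 10, 11, 12, 13, 15, 16}
⟦doctor⟧ = {1, 2, 4, 5, 6, 7, 8, 10, 11, 14, 15, 16}
… ∩ ⟦on 9⟧ = {1, 2, 4, 5, 6, 7, 8, 10, 11, 14, 15, 16} ∩ {1, 2, 3, 4, 7, 8, 9, 10, 12, 14, 16} = {1, 2, 4, 7, 8, 10, 14, 16}
… ∩ ⟦below 5⟧ = {1, 2, 4, 7, 8, 10, 14, 16} ∩ {1, 2, 4, 5, 6, 8, 10, 11, 12, 13, 15, 16} = {1, 2, 4, 8, 10, 16}
⟦doctor on 9 below 5⟧ = {1, 2, 4, 8, 10, 16}, so the cardinality is 6.

6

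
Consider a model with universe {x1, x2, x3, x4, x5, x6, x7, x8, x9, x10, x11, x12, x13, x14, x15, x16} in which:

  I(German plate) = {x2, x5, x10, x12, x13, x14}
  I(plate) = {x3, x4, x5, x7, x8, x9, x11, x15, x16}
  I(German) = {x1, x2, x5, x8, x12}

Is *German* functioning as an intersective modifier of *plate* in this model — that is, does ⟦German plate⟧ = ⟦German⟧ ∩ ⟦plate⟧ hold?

⟦German⟧ ∩ ⟦plate⟧ = {x1, x2, x5, x8, x12} ∩ {x3, x4, x5, x7, x8, x9, x11, x15, x16} = {x5, x8}
Observed ⟦German plate⟧ = {x2, x5, x10, x12, x13, x14}.
These differ, so the modifier is not intersective in this model.

no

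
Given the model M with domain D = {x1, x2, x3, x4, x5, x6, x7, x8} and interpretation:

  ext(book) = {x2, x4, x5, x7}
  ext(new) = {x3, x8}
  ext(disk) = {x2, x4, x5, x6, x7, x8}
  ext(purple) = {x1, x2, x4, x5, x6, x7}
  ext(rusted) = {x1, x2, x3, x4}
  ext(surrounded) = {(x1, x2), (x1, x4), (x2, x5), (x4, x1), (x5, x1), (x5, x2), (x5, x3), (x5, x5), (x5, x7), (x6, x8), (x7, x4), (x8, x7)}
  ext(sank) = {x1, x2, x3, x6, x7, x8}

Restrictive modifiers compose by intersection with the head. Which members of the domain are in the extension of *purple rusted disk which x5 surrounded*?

{x2}

⟦which x5 surrounded⟧ = {x : ⟨x5, x⟩ ∈ ⟦surrounded⟧} = {x1, x2, x3, x5, x7}
⟦disk⟧ = {x2, x4, x5, x6, x7, x8}
… ∩ ⟦which x5 surrounded⟧ = {x2, x4, x5, x6, x7, x8} ∩ {x1, x2, x3, x5, x7} = {x2, x5, x7}
… ∩ ⟦purple⟧ = {x2, x5, x7} ∩ {x1, x2, x4, x5, x6, x7} = {x2, x5, x7}
… ∩ ⟦rusted⟧ = {x2, x5, x7} ∩ {x1, x2, x3, x4} = {x2}
So ⟦purple rusted disk which x5 surrounded⟧ = {x2}.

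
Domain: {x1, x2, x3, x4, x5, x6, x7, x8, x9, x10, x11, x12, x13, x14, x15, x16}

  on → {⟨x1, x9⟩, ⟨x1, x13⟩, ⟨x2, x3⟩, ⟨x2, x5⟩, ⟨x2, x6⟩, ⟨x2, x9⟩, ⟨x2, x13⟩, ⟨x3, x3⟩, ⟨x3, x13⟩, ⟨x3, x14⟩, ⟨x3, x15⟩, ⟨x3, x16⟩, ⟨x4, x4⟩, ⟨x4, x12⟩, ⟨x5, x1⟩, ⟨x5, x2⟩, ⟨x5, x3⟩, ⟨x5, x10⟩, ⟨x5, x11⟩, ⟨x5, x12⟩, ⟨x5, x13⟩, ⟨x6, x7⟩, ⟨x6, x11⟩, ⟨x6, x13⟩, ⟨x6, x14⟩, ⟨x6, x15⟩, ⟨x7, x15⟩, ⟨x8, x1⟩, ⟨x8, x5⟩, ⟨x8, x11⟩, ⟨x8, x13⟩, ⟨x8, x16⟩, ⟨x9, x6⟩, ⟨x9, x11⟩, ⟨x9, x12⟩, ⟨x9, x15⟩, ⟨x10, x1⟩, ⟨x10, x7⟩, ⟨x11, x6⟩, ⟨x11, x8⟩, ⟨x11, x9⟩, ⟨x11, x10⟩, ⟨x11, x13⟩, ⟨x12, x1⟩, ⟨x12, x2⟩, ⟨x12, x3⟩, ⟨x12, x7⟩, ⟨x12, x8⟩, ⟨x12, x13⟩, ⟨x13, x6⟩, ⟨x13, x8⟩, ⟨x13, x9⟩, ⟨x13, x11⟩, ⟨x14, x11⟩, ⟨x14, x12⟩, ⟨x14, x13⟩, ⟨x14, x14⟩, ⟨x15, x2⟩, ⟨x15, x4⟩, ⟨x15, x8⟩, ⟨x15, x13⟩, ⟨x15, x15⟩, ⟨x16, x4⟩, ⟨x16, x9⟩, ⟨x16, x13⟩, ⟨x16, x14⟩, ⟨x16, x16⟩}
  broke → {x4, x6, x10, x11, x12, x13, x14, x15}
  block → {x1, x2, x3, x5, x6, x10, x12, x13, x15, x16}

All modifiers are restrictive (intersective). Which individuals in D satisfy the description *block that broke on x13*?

⟦that broke⟧ = ⟦broke⟧ = {x4, x6, x10, x11, x12, x13, x14, x15}
⟦on x13⟧ = {x : ⟨x, x13⟩ ∈ ⟦on⟧} = {x1, x2, x3, x5, x6, x8, x11, x12, x14, x15, x16}
⟦block⟧ = {x1, x2, x3, x5, x6, x10, x12, x13, x15, x16}
… ∩ ⟦that broke⟧ = {x1, x2, x3, x5, x6, x10, x12, x13, x15, x16} ∩ {x4, x6, x10, x11, x12, x13, x14, x15} = {x6, x10, x12, x13, x15}
… ∩ ⟦on x13⟧ = {x6, x10, x12, x13, x15} ∩ {x1, x2, x3, x5, x6, x8, x11, x12, x14, x15, x16} = {x6, x12, x15}
So ⟦block that broke on x13⟧ = {x6, x12, x15}.

{x6, x12, x15}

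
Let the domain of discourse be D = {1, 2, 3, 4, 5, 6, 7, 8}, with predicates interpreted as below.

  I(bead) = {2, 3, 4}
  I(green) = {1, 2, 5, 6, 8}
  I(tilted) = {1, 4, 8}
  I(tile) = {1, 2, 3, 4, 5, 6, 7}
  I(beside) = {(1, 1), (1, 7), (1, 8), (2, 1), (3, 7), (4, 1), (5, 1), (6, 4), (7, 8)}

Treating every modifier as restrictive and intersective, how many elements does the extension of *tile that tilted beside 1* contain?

⟦that tilted⟧ = ⟦tilted⟧ = {1, 4, 8}
⟦beside 1⟧ = {x : ⟨x, 1⟩ ∈ ⟦beside⟧} = {1, 2, 4, 5}
⟦tile⟧ = {1, 2, 3, 4, 5, 6, 7}
… ∩ ⟦that tilted⟧ = {1, 2, 3, 4, 5, 6, 7} ∩ {1, 4, 8} = {1, 4}
… ∩ ⟦beside 1⟧ = {1, 4} ∩ {1, 2, 4, 5} = {1, 4}
⟦tile that tilted beside 1⟧ = {1, 4}, so the cardinality is 2.

2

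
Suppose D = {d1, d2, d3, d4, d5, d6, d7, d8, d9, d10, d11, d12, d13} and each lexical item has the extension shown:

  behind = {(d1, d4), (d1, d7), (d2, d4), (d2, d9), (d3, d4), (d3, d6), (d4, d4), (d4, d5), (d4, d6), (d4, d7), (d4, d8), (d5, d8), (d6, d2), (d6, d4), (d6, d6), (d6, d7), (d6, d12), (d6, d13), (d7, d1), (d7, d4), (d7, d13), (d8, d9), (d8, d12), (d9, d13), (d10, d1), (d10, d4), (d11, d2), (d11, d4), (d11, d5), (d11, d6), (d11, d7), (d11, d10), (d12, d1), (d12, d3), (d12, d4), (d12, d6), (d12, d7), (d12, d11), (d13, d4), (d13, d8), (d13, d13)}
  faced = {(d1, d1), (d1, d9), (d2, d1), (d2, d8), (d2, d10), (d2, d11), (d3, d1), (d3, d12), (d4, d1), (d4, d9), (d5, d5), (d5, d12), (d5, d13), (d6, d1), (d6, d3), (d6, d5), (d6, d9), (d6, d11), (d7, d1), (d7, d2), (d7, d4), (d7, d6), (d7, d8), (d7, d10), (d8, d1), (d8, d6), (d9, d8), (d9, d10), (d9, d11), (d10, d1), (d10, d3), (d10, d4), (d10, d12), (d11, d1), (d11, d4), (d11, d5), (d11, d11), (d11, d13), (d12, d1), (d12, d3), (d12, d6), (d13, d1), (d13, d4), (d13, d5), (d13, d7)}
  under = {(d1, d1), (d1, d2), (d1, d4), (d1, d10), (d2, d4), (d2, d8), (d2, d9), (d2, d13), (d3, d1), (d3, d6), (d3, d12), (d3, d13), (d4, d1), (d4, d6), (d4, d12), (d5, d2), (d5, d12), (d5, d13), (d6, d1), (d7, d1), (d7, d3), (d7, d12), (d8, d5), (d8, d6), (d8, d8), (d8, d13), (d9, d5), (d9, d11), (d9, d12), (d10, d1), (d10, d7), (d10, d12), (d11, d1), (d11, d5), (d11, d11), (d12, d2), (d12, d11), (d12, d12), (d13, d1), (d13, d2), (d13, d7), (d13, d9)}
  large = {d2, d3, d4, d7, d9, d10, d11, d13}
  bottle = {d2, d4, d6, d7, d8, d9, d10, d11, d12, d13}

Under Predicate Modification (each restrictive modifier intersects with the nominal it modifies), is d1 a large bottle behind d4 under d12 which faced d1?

no

⟦behind d4⟧ = {x : ⟨x, d4⟩ ∈ ⟦behind⟧} = {d1, d2, d3, d4, d6, d7, d10, d11, d12, d13}
⟦under d12⟧ = {x : ⟨x, d12⟩ ∈ ⟦under⟧} = {d3, d4, d5, d7, d9, d10, d12}
⟦which faced d1⟧ = {x : ⟨x, d1⟩ ∈ ⟦faced⟧} = {d1, d2, d3, d4, d6, d7, d8, d10, d11, d12, d13}
⟦bottle⟧ = {d2, d4, d6, d7, d8, d9, d10, d11, d12, d13}
… ∩ ⟦behind d4⟧ = {d2, d4, d6, d7, d8, d9, d10, d11, d12, d13} ∩ {d1, d2, d3, d4, d6, d7, d10, d11, d12, d13} = {d2, d4, d6, d7, d10, d11, d12, d13}
… ∩ ⟦under d12⟧ = {d2, d4, d6, d7, d10, d11, d12, d13} ∩ {d3, d4, d5, d7, d9, d10, d12} = {d4, d7, d10, d12}
… ∩ ⟦which faced d1⟧ = {d4, d7, d10, d12} ∩ {d1, d2, d3, d4, d6, d7, d8, d10, d11, d12, d13} = {d4, d7, d10, d12}
… ∩ ⟦large⟧ = {d4, d7, d10, d12} ∩ {d2, d3, d4, d7, d9, d10, d11, d13} = {d4, d7, d10}
⟦large bottle behind d4 under d12 which faced d1⟧ = {d4, d7, d10}; d1 ∉ this set.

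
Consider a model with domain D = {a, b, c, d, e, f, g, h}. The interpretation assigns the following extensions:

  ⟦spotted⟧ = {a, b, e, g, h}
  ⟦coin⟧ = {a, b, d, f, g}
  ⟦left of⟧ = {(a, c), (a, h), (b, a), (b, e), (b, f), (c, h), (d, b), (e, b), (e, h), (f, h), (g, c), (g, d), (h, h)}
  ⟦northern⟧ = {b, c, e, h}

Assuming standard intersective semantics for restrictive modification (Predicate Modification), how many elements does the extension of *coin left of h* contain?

2

⟦left of h⟧ = {x : ⟨x, h⟩ ∈ ⟦left of⟧} = {a, c, e, f, h}
⟦coin⟧ = {a, b, d, f, g}
… ∩ ⟦left of h⟧ = {a, b, d, f, g} ∩ {a, c, e, f, h} = {a, f}
⟦coin left of h⟧ = {a, f}, so the cardinality is 2.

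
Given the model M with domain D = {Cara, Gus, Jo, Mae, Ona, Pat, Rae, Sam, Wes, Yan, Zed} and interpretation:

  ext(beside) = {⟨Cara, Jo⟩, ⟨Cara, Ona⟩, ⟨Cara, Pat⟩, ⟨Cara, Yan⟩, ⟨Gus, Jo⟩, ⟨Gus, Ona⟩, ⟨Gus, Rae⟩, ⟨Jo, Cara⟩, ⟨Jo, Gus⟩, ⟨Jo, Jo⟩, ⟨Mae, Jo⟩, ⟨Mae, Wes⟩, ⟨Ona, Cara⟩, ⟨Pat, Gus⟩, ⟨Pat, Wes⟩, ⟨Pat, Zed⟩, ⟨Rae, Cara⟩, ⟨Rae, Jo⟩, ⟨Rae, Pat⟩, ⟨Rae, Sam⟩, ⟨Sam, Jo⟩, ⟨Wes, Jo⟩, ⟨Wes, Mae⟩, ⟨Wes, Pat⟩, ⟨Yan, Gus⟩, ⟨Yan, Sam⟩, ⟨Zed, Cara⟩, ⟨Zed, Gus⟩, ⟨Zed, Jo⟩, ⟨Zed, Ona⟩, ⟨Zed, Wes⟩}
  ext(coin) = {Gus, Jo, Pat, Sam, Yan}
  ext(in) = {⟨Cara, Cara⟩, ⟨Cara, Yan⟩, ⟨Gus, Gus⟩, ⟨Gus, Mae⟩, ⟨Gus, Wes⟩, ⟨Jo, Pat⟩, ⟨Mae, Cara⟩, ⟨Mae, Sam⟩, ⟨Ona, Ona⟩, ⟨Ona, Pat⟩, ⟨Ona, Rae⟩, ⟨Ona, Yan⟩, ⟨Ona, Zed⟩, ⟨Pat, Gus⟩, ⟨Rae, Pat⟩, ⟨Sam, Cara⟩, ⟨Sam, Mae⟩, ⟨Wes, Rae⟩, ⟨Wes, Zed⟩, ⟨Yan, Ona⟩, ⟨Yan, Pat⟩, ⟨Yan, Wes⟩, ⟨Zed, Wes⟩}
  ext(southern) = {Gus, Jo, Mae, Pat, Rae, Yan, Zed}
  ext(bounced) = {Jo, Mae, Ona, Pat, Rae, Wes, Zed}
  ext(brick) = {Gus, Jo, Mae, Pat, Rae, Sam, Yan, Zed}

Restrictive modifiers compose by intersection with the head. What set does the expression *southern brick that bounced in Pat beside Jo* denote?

⟦that bounced⟧ = ⟦bounced⟧ = {Jo, Mae, Ona, Pat, Rae, Wes, Zed}
⟦in Pat⟧ = {x : ⟨x, Pat⟩ ∈ ⟦in⟧} = {Jo, Ona, Rae, Yan}
⟦beside Jo⟧ = {x : ⟨x, Jo⟩ ∈ ⟦beside⟧} = {Cara, Gus, Jo, Mae, Rae, Sam, Wes, Zed}
⟦brick⟧ = {Gus, Jo, Mae, Pat, Rae, Sam, Yan, Zed}
… ∩ ⟦that bounced⟧ = {Gus, Jo, Mae, Pat, Rae, Sam, Yan, Zed} ∩ {Jo, Mae, Ona, Pat, Rae, Wes, Zed} = {Jo, Mae, Pat, Rae, Zed}
… ∩ ⟦in Pat⟧ = {Jo, Mae, Pat, Rae, Zed} ∩ {Jo, Ona, Rae, Yan} = {Jo, Rae}
… ∩ ⟦beside Jo⟧ = {Jo, Rae} ∩ {Cara, Gus, Jo, Mae, Rae, Sam, Wes, Zed} = {Jo, Rae}
… ∩ ⟦southern⟧ = {Jo, Rae} ∩ {Gus, Jo, Mae, Pat, Rae, Yan, Zed} = {Jo, Rae}
So ⟦southern brick that bounced in Pat beside Jo⟧ = {Jo, Rae}.

{Jo, Rae}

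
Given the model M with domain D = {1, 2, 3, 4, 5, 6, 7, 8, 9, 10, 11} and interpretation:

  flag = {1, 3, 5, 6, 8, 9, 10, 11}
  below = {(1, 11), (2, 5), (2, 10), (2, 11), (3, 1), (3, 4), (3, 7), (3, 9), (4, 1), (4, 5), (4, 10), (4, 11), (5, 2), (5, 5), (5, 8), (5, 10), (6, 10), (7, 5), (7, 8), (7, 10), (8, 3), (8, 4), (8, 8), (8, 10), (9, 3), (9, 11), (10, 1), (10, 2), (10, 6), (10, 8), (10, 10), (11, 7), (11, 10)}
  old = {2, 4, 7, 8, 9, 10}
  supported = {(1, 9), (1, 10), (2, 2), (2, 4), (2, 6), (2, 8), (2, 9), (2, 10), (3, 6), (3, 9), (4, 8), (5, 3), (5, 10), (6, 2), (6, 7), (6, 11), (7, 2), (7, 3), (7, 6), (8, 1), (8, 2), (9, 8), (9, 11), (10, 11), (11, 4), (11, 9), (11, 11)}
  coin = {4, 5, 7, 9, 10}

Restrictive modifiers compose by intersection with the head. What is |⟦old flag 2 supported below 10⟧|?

⟦2 supported⟧ = {x : ⟨2, x⟩ ∈ ⟦supported⟧} = {2, 4, 6, 8, 9, 10}
⟦below 10⟧ = {x : ⟨x, 10⟩ ∈ ⟦below⟧} = {2, 4, 5, 6, 7, 8, 10, 11}
⟦flag⟧ = {1, 3, 5, 6, 8, 9, 10, 11}
… ∩ ⟦2 supported⟧ = {1, 3, 5, 6, 8, 9, 10, 11} ∩ {2, 4, 6, 8, 9, 10} = {6, 8, 9, 10}
… ∩ ⟦below 10⟧ = {6, 8, 9, 10} ∩ {2, 4, 5, 6, 7, 8, 10, 11} = {6, 8, 10}
… ∩ ⟦old⟧ = {6, 8, 10} ∩ {2, 4, 7, 8, 9, 10} = {8, 10}
⟦old flag 2 supported below 10⟧ = {8, 10}, so the cardinality is 2.

2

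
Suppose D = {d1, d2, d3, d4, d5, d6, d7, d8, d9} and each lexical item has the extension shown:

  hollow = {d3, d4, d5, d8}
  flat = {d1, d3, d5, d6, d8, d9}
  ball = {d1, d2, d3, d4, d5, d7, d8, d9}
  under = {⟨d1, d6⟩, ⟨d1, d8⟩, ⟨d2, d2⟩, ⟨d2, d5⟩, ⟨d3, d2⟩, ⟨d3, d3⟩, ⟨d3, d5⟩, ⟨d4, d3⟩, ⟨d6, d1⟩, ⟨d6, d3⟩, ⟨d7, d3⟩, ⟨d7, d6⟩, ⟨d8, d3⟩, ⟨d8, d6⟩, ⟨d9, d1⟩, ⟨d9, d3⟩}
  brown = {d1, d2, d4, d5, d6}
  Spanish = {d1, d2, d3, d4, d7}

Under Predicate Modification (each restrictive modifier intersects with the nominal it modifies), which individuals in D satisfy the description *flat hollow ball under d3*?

{d3, d8}

⟦under d3⟧ = {x : ⟨x, d3⟩ ∈ ⟦under⟧} = {d3, d4, d6, d7, d8, d9}
⟦ball⟧ = {d1, d2, d3, d4, d5, d7, d8, d9}
… ∩ ⟦under d3⟧ = {d1, d2, d3, d4, d5, d7, d8, d9} ∩ {d3, d4, d6, d7, d8, d9} = {d3, d4, d7, d8, d9}
… ∩ ⟦flat⟧ = {d3, d4, d7, d8, d9} ∩ {d1, d3, d5, d6, d8, d9} = {d3, d8, d9}
… ∩ ⟦hollow⟧ = {d3, d8, d9} ∩ {d3, d4, d5, d8} = {d3, d8}
So ⟦flat hollow ball under d3⟧ = {d3, d8}.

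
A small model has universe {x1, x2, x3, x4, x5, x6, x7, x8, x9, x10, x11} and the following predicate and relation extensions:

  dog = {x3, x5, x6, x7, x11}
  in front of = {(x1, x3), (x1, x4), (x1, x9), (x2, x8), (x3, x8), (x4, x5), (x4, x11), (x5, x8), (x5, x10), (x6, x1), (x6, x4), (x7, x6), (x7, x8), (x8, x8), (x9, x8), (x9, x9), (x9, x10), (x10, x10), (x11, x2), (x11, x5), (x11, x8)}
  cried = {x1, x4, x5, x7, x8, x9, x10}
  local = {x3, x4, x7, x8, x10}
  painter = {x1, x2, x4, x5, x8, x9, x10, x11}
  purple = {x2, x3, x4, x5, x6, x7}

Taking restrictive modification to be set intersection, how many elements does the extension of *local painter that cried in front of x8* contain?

⟦that cried⟧ = ⟦cried⟧ = {x1, x4, x5, x7, x8, x9, x10}
⟦in front of x8⟧ = {x : ⟨x, x8⟩ ∈ ⟦in front of⟧} = {x2, x3, x5, x7, x8, x9, x11}
⟦painter⟧ = {x1, x2, x4, x5, x8, x9, x10, x11}
… ∩ ⟦that cried⟧ = {x1, x2, x4, x5, x8, x9, x10, x11} ∩ {x1, x4, x5, x7, x8, x9, x10} = {x1, x4, x5, x8, x9, x10}
… ∩ ⟦in front of x8⟧ = {x1, x4, x5, x8, x9, x10} ∩ {x2, x3, x5, x7, x8, x9, x11} = {x5, x8, x9}
… ∩ ⟦local⟧ = {x5, x8, x9} ∩ {x3, x4, x7, x8, x10} = {x8}
⟦local painter that cried in front of x8⟧ = {x8}, so the cardinality is 1.

1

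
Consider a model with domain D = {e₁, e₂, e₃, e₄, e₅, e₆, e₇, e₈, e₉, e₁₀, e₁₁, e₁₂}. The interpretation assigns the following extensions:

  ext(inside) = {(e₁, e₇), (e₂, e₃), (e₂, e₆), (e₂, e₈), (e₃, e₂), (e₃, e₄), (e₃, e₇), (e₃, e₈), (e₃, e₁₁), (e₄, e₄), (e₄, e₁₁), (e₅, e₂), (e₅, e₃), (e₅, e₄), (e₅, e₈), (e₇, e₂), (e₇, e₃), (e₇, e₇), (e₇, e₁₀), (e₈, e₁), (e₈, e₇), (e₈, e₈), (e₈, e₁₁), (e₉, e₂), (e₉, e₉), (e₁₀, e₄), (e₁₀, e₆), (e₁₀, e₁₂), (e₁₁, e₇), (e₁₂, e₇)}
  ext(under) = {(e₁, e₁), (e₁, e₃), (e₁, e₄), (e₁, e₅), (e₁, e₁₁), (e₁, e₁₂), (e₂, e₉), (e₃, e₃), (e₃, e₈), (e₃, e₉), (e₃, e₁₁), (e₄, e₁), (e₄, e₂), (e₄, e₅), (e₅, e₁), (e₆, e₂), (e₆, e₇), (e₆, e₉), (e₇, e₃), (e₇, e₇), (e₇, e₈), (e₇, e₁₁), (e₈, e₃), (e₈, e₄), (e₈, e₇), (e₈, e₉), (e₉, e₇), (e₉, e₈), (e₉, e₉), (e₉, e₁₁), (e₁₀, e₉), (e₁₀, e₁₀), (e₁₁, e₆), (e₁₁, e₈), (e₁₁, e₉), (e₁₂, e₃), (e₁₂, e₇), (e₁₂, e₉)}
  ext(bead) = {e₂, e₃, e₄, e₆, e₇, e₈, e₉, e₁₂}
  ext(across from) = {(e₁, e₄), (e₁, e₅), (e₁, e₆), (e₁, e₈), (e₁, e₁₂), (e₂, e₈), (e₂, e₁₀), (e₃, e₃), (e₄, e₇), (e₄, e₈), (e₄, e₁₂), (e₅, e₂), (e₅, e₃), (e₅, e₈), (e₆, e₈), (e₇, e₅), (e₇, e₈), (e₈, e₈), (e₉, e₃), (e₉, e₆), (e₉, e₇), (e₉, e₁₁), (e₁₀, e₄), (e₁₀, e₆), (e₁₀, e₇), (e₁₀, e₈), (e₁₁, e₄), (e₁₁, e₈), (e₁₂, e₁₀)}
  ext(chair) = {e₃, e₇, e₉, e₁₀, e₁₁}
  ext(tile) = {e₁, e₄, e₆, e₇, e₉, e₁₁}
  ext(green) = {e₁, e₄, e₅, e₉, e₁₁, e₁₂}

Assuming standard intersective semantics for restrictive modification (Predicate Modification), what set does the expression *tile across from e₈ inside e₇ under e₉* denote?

{e₁₁}

⟦across from e₈⟧ = {x : ⟨x, e₈⟩ ∈ ⟦across from⟧} = {e₁, e₂, e₄, e₅, e₆, e₇, e₈, e₁₀, e₁₁}
⟦inside e₇⟧ = {x : ⟨x, e₇⟩ ∈ ⟦inside⟧} = {e₁, e₃, e₇, e₈, e₁₁, e₁₂}
⟦under e₉⟧ = {x : ⟨x, e₉⟩ ∈ ⟦under⟧} = {e₂, e₃, e₆, e₈, e₉, e₁₀, e₁₁, e₁₂}
⟦tile⟧ = {e₁, e₄, e₆, e₇, e₉, e₁₁}
… ∩ ⟦across from e₈⟧ = {e₁, e₄, e₆, e₇, e₉, e₁₁} ∩ {e₁, e₂, e₄, e₅, e₆, e₇, e₈, e₁₀, e₁₁} = {e₁, e₄, e₆, e₇, e₁₁}
… ∩ ⟦inside e₇⟧ = {e₁, e₄, e₆, e₇, e₁₁} ∩ {e₁, e₃, e₇, e₈, e₁₁, e₁₂} = {e₁, e₇, e₁₁}
… ∩ ⟦under e₉⟧ = {e₁, e₇, e₁₁} ∩ {e₂, e₃, e₆, e₈, e₉, e₁₀, e₁₁, e₁₂} = {e₁₁}
So ⟦tile across from e₈ inside e₇ under e₉⟧ = {e₁₁}.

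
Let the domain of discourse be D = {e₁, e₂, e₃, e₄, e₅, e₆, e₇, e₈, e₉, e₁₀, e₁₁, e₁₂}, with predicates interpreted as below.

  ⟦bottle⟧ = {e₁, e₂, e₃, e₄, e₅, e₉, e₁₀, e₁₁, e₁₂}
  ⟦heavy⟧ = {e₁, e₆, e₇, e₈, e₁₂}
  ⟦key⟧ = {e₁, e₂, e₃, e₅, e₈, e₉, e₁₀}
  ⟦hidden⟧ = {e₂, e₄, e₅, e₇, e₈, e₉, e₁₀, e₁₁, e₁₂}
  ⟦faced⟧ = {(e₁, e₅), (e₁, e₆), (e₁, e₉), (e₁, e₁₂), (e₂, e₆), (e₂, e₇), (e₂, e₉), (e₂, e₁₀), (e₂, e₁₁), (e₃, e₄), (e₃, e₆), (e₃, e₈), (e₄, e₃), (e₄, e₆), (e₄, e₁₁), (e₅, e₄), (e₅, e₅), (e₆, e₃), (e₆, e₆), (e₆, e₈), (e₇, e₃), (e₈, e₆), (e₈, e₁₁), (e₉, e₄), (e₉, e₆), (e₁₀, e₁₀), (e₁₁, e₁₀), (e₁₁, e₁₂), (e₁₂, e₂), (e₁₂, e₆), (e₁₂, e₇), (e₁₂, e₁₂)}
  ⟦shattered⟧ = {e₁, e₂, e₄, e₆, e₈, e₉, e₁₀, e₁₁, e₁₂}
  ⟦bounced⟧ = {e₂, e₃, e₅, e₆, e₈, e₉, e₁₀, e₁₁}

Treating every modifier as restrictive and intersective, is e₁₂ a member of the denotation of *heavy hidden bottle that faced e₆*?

yes

⟦that faced e₆⟧ = {x : ⟨x, e₆⟩ ∈ ⟦faced⟧} = {e₁, e₂, e₃, e₄, e₆, e₈, e₉, e₁₂}
⟦bottle⟧ = {e₁, e₂, e₃, e₄, e₅, e₉, e₁₀, e₁₁, e₁₂}
… ∩ ⟦that faced e₆⟧ = {e₁, e₂, e₃, e₄, e₅, e₉, e₁₀, e₁₁, e₁₂} ∩ {e₁, e₂, e₃, e₄, e₆, e₈, e₉, e₁₂} = {e₁, e₂, e₃, e₄, e₉, e₁₂}
… ∩ ⟦heavy⟧ = {e₁, e₂, e₃, e₄, e₉, e₁₂} ∩ {e₁, e₆, e₇, e₈, e₁₂} = {e₁, e₁₂}
… ∩ ⟦hidden⟧ = {e₁, e₁₂} ∩ {e₂, e₄, e₅, e₇, e₈, e₉, e₁₀, e₁₁, e₁₂} = {e₁₂}
⟦heavy hidden bottle that faced e₆⟧ = {e₁₂}; e₁₂ ∈ this set.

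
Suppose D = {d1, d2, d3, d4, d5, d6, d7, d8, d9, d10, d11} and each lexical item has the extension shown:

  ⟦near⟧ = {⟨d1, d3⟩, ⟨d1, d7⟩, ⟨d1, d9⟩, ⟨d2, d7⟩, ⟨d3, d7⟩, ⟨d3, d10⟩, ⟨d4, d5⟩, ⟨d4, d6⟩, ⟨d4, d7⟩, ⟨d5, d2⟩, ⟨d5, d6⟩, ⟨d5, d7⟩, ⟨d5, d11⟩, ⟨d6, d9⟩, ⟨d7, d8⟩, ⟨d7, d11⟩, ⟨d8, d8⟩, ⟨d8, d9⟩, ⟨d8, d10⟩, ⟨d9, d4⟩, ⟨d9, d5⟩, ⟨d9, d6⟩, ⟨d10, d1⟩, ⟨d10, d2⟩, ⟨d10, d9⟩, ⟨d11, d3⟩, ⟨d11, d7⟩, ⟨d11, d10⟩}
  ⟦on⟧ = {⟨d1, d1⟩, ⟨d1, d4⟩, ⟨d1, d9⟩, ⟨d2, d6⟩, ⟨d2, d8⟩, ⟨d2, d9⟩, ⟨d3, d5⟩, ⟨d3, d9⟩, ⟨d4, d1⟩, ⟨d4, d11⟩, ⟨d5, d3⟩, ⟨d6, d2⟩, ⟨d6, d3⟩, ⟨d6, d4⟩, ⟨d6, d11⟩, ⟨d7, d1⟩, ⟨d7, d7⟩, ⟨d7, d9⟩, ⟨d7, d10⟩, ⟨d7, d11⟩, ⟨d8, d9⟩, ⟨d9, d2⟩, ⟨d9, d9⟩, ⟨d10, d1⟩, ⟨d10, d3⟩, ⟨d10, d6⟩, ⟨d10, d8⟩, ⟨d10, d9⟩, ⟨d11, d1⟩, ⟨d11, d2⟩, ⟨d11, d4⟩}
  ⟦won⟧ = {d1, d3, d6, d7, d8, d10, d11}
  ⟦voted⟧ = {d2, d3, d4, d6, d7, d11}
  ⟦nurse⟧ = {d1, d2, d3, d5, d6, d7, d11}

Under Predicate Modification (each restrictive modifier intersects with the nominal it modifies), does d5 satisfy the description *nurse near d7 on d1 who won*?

⟦near d7⟧ = {x : ⟨x, d7⟩ ∈ ⟦near⟧} = {d1, d2, d3, d4, d5, d11}
⟦on d1⟧ = {x : ⟨x, d1⟩ ∈ ⟦on⟧} = {d1, d4, d7, d10, d11}
⟦who won⟧ = ⟦won⟧ = {d1, d3, d6, d7, d8, d10, d11}
⟦nurse⟧ = {d1, d2, d3, d5, d6, d7, d11}
… ∩ ⟦near d7⟧ = {d1, d2, d3, d5, d6, d7, d11} ∩ {d1, d2, d3, d4, d5, d11} = {d1, d2, d3, d5, d11}
… ∩ ⟦on d1⟧ = {d1, d2, d3, d5, d11} ∩ {d1, d4, d7, d10, d11} = {d1, d11}
… ∩ ⟦who won⟧ = {d1, d11} ∩ {d1, d3, d6, d7, d8, d10, d11} = {d1, d11}
⟦nurse near d7 on d1 who won⟧ = {d1, d11}; d5 ∉ this set.

no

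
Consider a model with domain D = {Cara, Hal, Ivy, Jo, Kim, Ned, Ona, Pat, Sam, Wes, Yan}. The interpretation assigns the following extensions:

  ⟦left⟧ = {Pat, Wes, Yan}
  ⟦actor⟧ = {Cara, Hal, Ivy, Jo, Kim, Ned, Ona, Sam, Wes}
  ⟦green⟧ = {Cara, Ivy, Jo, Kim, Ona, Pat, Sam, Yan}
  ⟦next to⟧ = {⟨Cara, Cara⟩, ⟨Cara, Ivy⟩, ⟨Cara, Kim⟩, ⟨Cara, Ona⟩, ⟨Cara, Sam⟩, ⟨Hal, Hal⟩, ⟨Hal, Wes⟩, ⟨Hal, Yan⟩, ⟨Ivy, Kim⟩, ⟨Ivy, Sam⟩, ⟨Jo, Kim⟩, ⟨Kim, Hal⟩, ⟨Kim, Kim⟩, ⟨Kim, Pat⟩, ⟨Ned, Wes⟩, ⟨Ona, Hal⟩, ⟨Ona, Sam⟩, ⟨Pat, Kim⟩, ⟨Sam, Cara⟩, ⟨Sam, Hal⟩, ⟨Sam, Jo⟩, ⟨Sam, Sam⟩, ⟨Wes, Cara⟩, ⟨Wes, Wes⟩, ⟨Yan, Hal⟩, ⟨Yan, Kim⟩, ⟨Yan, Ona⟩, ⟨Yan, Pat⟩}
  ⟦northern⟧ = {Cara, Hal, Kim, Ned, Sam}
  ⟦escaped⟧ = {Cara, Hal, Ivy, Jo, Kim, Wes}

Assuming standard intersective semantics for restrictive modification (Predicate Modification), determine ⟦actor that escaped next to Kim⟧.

⟦that escaped⟧ = ⟦escaped⟧ = {Cara, Hal, Ivy, Jo, Kim, Wes}
⟦next to Kim⟧ = {x : ⟨x, Kim⟩ ∈ ⟦next to⟧} = {Cara, Ivy, Jo, Kim, Pat, Yan}
⟦actor⟧ = {Cara, Hal, Ivy, Jo, Kim, Ned, Ona, Sam, Wes}
… ∩ ⟦that escaped⟧ = {Cara, Hal, Ivy, Jo, Kim, Ned, Ona, Sam, Wes} ∩ {Cara, Hal, Ivy, Jo, Kim, Wes} = {Cara, Hal, Ivy, Jo, Kim, Wes}
… ∩ ⟦next to Kim⟧ = {Cara, Hal, Ivy, Jo, Kim, Wes} ∩ {Cara, Ivy, Jo, Kim, Pat, Yan} = {Cara, Ivy, Jo, Kim}
So ⟦actor that escaped next to Kim⟧ = {Cara, Ivy, Jo, Kim}.

{Cara, Ivy, Jo, Kim}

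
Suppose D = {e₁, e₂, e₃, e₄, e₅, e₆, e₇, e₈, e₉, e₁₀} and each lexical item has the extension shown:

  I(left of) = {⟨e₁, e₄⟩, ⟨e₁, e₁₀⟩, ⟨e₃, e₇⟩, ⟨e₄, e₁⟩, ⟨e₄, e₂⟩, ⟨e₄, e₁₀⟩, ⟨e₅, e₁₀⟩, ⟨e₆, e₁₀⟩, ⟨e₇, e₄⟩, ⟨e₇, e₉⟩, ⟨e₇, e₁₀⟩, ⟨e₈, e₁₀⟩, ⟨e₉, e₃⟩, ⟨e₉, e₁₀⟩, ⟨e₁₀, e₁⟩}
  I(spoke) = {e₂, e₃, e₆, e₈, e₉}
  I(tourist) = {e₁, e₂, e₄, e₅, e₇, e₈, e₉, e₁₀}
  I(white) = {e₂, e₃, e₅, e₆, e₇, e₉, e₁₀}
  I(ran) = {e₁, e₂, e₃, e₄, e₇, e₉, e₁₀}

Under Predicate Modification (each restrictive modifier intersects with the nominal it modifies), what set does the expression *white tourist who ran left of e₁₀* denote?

⟦who ran⟧ = ⟦ran⟧ = {e₁, e₂, e₃, e₄, e₇, e₉, e₁₀}
⟦left of e₁₀⟧ = {x : ⟨x, e₁₀⟩ ∈ ⟦left of⟧} = {e₁, e₄, e₅, e₆, e₇, e₈, e₉}
⟦tourist⟧ = {e₁, e₂, e₄, e₅, e₇, e₈, e₉, e₁₀}
… ∩ ⟦who ran⟧ = {e₁, e₂, e₄, e₅, e₇, e₈, e₉, e₁₀} ∩ {e₁, e₂, e₃, e₄, e₇, e₉, e₁₀} = {e₁, e₂, e₄, e₇, e₉, e₁₀}
… ∩ ⟦left of e₁₀⟧ = {e₁, e₂, e₄, e₇, e₉, e₁₀} ∩ {e₁, e₄, e₅, e₆, e₇, e₈, e₉} = {e₁, e₄, e₇, e₉}
… ∩ ⟦white⟧ = {e₁, e₄, e₇, e₉} ∩ {e₂, e₃, e₅, e₆, e₇, e₉, e₁₀} = {e₇, e₉}
So ⟦white tourist who ran left of e₁₀⟧ = {e₇, e₉}.

{e₇, e₉}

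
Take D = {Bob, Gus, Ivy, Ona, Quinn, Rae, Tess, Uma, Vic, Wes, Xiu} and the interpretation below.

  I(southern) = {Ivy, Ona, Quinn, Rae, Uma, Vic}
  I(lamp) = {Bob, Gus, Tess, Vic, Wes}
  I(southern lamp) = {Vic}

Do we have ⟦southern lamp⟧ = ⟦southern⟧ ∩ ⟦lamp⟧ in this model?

⟦southern⟧ ∩ ⟦lamp⟧ = {Ivy, Ona, Quinn, Rae, Uma, Vic} ∩ {Bob, Gus, Tess, Vic, Wes} = {Vic}
Observed ⟦southern lamp⟧ = {Vic}.
These coincide, so the modifier is intersective here.

yes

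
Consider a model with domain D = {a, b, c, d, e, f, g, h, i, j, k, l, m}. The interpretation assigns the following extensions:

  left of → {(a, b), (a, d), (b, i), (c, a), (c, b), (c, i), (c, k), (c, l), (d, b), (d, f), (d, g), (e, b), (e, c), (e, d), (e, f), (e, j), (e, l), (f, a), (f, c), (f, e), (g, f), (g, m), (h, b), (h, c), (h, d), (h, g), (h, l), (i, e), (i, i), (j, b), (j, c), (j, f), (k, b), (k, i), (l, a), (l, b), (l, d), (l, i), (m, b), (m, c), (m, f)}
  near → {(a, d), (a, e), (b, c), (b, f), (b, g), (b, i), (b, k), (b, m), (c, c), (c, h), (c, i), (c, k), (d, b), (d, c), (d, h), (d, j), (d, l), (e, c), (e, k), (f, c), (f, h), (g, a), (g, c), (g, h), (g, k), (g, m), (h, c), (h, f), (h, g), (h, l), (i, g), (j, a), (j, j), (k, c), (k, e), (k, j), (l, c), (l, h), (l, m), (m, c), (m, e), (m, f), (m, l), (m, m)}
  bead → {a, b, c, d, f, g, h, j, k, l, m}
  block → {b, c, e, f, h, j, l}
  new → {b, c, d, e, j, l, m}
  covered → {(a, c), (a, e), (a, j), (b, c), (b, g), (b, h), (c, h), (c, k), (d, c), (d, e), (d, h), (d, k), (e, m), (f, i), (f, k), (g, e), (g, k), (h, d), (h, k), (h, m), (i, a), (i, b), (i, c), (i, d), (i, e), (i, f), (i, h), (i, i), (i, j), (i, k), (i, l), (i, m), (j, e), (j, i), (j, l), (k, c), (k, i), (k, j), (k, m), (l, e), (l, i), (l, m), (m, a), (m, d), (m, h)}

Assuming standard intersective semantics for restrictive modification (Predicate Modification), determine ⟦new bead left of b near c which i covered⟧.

⟦left of b⟧ = {x : ⟨x, b⟩ ∈ ⟦left of⟧} = {a, c, d, e, h, j, k, l, m}
⟦near c⟧ = {x : ⟨x, c⟩ ∈ ⟦near⟧} = {b, c, d, e, f, g, h, k, l, m}
⟦which i covered⟧ = {x : ⟨i, x⟩ ∈ ⟦covered⟧} = {a, b, c, d, e, f, h, i, j, k, l, m}
⟦bead⟧ = {a, b, c, d, f, g, h, j, k, l, m}
… ∩ ⟦left of b⟧ = {a, b, c, d, f, g, h, j, k, l, m} ∩ {a, c, d, e, h, j, k, l, m} = {a, c, d, h, j, k, l, m}
… ∩ ⟦near c⟧ = {a, c, d, h, j, k, l, m} ∩ {b, c, d, e, f, g, h, k, l, m} = {c, d, h, k, l, m}
… ∩ ⟦which i covered⟧ = {c, d, h, k, l, m} ∩ {a, b, c, d, e, f, h, i, j, k, l, m} = {c, d, h, k, l, m}
… ∩ ⟦new⟧ = {c, d, h, k, l, m} ∩ {b, c, d, e, j, l, m} = {c, d, l, m}
So ⟦new bead left of b near c which i covered⟧ = {c, d, l, m}.

{c, d, l, m}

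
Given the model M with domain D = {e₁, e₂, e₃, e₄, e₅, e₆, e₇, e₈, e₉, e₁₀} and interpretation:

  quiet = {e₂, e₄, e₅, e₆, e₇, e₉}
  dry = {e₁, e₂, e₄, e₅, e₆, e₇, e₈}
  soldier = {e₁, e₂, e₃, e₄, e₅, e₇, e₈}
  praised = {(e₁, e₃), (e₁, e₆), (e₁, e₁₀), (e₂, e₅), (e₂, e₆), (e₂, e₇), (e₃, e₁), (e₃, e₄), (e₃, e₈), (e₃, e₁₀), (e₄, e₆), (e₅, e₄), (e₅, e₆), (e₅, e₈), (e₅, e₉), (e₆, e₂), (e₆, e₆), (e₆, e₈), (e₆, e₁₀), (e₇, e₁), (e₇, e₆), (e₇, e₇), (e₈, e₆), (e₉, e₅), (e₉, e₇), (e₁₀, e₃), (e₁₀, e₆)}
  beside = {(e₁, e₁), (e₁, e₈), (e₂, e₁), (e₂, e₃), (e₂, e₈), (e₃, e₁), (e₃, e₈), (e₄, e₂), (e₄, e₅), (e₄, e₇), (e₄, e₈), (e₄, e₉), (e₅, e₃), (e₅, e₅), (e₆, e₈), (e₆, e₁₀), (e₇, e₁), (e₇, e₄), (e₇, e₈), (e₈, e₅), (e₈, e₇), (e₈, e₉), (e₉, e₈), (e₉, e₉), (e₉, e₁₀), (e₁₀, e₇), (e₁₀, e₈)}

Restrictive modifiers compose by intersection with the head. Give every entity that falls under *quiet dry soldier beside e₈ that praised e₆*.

⟦beside e₈⟧ = {x : ⟨x, e₈⟩ ∈ ⟦beside⟧} = {e₁, e₂, e₃, e₄, e₆, e₇, e₉, e₁₀}
⟦that praised e₆⟧ = {x : ⟨x, e₆⟩ ∈ ⟦praised⟧} = {e₁, e₂, e₄, e₅, e₆, e₇, e₈, e₁₀}
⟦soldier⟧ = {e₁, e₂, e₃, e₄, e₅, e₇, e₈}
… ∩ ⟦beside e₈⟧ = {e₁, e₂, e₃, e₄, e₅, e₇, e₈} ∩ {e₁, e₂, e₃, e₄, e₆, e₇, e₉, e₁₀} = {e₁, e₂, e₃, e₄, e₇}
… ∩ ⟦that praised e₆⟧ = {e₁, e₂, e₃, e₄, e₇} ∩ {e₁, e₂, e₄, e₅, e₆, e₇, e₈, e₁₀} = {e₁, e₂, e₄, e₇}
… ∩ ⟦quiet⟧ = {e₁, e₂, e₄, e₇} ∩ {e₂, e₄, e₅, e₆, e₇, e₉} = {e₂, e₄, e₇}
… ∩ ⟦dry⟧ = {e₂, e₄, e₇} ∩ {e₁, e₂, e₄, e₅, e₆, e₇, e₈} = {e₂, e₄, e₇}
So ⟦quiet dry soldier beside e₈ that praised e₆⟧ = {e₂, e₄, e₇}.

{e₂, e₄, e₇}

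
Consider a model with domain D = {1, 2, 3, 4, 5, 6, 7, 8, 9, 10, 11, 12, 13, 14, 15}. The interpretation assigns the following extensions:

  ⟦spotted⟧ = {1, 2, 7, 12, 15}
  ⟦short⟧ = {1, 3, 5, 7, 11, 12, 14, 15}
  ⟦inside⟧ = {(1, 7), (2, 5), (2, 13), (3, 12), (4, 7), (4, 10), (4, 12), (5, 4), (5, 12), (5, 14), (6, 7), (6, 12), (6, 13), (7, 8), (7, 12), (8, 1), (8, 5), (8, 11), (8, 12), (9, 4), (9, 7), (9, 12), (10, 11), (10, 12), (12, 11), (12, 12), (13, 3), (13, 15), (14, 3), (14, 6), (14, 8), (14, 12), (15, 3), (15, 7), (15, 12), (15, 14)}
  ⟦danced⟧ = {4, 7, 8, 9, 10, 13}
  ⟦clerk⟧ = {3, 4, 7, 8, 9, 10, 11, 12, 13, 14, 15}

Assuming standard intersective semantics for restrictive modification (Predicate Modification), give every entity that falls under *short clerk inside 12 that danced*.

⟦inside 12⟧ = {x : ⟨x, 12⟩ ∈ ⟦inside⟧} = {3, 4, 5, 6, 7, 8, 9, 10, 12, 14, 15}
⟦that danced⟧ = ⟦danced⟧ = {4, 7, 8, 9, 10, 13}
⟦clerk⟧ = {3, 4, 7, 8, 9, 10, 11, 12, 13, 14, 15}
… ∩ ⟦inside 12⟧ = {3, 4, 7, 8, 9, 10, 11, 12, 13, 14, 15} ∩ {3, 4, 5, 6, 7, 8, 9, 10, 12, 14, 15} = {3, 4, 7, 8, 9, 10, 12, 14, 15}
… ∩ ⟦that danced⟧ = {3, 4, 7, 8, 9, 10, 12, 14, 15} ∩ {4, 7, 8, 9, 10, 13} = {4, 7, 8, 9, 10}
… ∩ ⟦short⟧ = {4, 7, 8, 9, 10} ∩ {1, 3, 5, 7, 11, 12, 14, 15} = {7}
So ⟦short clerk inside 12 that danced⟧ = {7}.

{7}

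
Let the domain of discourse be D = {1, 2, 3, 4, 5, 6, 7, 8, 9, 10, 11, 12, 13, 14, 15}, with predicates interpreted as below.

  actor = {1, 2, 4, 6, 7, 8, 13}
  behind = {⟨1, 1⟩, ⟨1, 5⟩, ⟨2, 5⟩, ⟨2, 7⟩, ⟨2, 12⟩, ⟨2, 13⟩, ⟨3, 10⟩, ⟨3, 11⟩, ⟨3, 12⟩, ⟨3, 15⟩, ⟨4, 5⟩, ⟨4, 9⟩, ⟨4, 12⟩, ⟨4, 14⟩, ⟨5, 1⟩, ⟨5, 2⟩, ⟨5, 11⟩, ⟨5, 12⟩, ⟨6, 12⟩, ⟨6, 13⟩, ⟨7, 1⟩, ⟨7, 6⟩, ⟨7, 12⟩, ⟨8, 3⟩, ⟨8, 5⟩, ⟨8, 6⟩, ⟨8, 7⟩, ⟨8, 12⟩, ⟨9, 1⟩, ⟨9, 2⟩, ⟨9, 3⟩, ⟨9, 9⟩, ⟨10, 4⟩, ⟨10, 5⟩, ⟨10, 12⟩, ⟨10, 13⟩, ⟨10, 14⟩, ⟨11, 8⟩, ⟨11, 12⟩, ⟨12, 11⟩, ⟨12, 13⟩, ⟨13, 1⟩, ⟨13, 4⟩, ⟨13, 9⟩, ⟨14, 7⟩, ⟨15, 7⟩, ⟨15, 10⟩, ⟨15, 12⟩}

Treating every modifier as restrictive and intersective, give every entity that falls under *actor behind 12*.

⟦behind 12⟧ = {x : ⟨x, 12⟩ ∈ ⟦behind⟧} = {2, 3, 4, 5, 6, 7, 8, 10, 11, 15}
⟦actor⟧ = {1, 2, 4, 6, 7, 8, 13}
… ∩ ⟦behind 12⟧ = {1, 2, 4, 6, 7, 8, 13} ∩ {2, 3, 4, 5, 6, 7, 8, 10, 11, 15} = {2, 4, 6, 7, 8}
So ⟦actor behind 12⟧ = {2, 4, 6, 7, 8}.

{2, 4, 6, 7, 8}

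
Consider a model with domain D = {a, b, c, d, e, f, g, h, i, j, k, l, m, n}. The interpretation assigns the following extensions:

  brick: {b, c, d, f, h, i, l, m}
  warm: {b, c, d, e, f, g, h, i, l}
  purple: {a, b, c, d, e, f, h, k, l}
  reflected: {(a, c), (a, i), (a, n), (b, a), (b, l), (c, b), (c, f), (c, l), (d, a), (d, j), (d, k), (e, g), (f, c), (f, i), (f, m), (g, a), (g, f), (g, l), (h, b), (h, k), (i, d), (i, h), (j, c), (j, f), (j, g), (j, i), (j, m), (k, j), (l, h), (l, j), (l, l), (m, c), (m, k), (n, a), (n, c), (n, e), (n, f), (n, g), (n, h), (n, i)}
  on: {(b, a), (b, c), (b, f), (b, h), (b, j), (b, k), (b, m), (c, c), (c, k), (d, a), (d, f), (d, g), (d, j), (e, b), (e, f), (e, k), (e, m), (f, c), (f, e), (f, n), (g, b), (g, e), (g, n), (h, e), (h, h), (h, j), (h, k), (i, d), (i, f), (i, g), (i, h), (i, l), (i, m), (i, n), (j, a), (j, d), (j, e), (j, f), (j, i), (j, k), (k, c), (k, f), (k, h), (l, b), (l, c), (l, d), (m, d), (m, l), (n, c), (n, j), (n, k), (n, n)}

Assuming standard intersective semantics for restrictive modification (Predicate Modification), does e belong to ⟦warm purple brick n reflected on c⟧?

⟦n reflected⟧ = {x : ⟨n, x⟩ ∈ ⟦reflected⟧} = {a, c, e, f, g, h, i}
⟦on c⟧ = {x : ⟨x, c⟩ ∈ ⟦on⟧} = {b, c, f, k, l, n}
⟦brick⟧ = {b, c, d, f, h, i, l, m}
… ∩ ⟦n reflected⟧ = {b, c, d, f, h, i, l, m} ∩ {a, c, e, f, g, h, i} = {c, f, h, i}
… ∩ ⟦on c⟧ = {c, f, h, i} ∩ {b, c, f, k, l, n} = {c, f}
… ∩ ⟦warm⟧ = {c, f} ∩ {b, c, d, e, f, g, h, i, l} = {c, f}
… ∩ ⟦purple⟧ = {c, f} ∩ {a, b, c, d, e, f, h, k, l} = {c, f}
⟦warm purple brick n reflected on c⟧ = {c, f}; e ∉ this set.

no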